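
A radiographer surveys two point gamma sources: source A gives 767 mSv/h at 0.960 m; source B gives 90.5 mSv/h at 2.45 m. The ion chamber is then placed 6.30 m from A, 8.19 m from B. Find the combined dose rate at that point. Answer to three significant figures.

25.9 mSv/h

Each source contributes Iᵢ·(dᵢ/rᵢ)²; contributions add.
A: 767 × (0.960/6.30)² = 17.81 mSv/h
B: 90.5 × (2.45/8.19)² = 8.099 mSv/h
Total = 17.81 + 8.099 = 25.91 mSv/h.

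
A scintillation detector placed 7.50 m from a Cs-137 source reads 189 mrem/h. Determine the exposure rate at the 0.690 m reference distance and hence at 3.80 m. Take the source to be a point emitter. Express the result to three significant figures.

22300 mrem/h; 736 mrem/h

Since intensity falls as 1/r²,
At 0.690 m: (7.50/0.690)² = 118.1, so 189 × 118.1 = 22320 mrem/h
At 3.80 m: (0.690/3.80)² = 0.03297, so 22320 × 0.03297 = 735.9 mrem/h.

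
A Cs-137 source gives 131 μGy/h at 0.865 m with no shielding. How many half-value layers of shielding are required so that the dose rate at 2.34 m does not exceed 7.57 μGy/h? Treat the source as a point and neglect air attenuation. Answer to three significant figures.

At 2.34 m, distance alone gives (0.865/2.34)² = 0.1366, so 131 × 0.1366 = 17.89 μGy/h.
Further attenuation needed: 17.89/7.57 = 2.363.
n = log₂(2.363) = 1.241 half-value layers.

1.24 half-value layers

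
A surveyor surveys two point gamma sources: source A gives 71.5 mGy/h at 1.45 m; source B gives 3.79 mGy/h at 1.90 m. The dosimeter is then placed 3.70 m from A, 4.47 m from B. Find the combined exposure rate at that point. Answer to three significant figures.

By superposition, sum each source's inverse-square contribution:
A: 71.5 × (1.45/3.70)² = 10.98 mGy/h
B: 3.79 × (1.90/4.47)² = 0.6847 mGy/h
Total = 10.98 + 0.6847 = 11.66 mGy/h.

11.7 mGy/h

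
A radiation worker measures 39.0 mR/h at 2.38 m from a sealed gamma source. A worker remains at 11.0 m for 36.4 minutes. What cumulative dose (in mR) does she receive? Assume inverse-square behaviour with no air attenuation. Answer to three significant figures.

Since intensity falls as 1/r², rate at 11.0 m:
(2.38/11.0)² = 0.04681, so 39.0 × 0.04681 = 1.826 mR/h.
Dose = rate × time = 1.826 mR/h × 0.6067 h = 1.108 mR.

1.11 mR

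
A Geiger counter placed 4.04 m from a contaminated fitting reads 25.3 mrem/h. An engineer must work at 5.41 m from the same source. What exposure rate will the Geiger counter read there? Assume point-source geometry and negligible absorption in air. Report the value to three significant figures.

14.1 mrem/h

By the inverse-square law, scaling from 4.04 m to 5.41 m:
(4.04/5.41)² = 0.5577, so 25.3 × 0.5577 = 14.11 mrem/h.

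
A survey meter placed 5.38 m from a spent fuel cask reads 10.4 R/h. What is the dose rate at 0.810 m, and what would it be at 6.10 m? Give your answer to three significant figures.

Applying the 1/r² law,
At 0.810 m: (5.38/0.810)² = 44.12, so 10.4 × 44.12 = 458.8 R/h
At 6.10 m: 458.8 × (0.810/6.10)² = 458.8 × 0.01763 = 8.089 R/h.

459 R/h; 8.09 R/h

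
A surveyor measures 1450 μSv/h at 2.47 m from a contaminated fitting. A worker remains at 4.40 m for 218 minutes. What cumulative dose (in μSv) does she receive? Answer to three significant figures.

Using I₁d₁² = I₂d₂², rate at 4.40 m:
(2.47/4.40)² = 0.3151, so 1450 × 0.3151 = 456.9 μSv/h.
Dose = rate × time = 456.9 μSv/h × 3.633 h = 1660 μSv.

1660 μSv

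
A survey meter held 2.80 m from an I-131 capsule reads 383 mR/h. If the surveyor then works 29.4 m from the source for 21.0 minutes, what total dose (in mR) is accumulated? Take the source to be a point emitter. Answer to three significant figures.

1.22 mR

Intensity scales as (d₁/d₂)², so rate at 29.4 m:
383 × (2.80/29.4)² = 383 × 0.009070 = 3.474 mR/h.
Dose = rate × time = 3.474 mR/h × 0.3500 h = 1.216 mR.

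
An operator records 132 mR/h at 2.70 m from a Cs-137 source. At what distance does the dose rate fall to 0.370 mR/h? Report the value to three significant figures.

Intensity scales as (d₁/d₂)², so d₂ = d₁·√(I₁/I₂).
I₁/I₂ = 132/0.370 = 356.8, so d₂ = 2.70 × √356.8 = 51.00 m.

51.0 m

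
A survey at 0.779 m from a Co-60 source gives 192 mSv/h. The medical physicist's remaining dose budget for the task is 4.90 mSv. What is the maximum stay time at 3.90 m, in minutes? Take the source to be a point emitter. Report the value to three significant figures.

38.4 min

Applying the 1/r² law, rate at 3.90 m:
192 × (0.779/3.90)² = 192 × 0.03990 = 7.661 mSv/h.
Stay time = 4.90 mSv ÷ 7.661 mSv/h = 0.6396 h = 38.38 min.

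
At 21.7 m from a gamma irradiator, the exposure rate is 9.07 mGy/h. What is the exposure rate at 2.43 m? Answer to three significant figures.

723 mGy/h

Intensity scales as (d₁/d₂)², so the rate at 2.43 m is
(21.7/2.43)² = 79.75, so 9.07 × 79.75 = 723.3 mGy/h.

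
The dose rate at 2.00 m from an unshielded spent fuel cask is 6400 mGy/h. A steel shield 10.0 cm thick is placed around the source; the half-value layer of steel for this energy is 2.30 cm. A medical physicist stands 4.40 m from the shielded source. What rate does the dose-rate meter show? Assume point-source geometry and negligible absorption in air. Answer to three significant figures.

Distance alone: 6400 × (2.00/4.40)² = 6400 × 0.2066 = 1322 mGy/h.
Shield: 10.0/2.30 = 4.348 half-value layers → attenuation 2^(−4.348) = 0.04910.
Combined: 1322 × 0.04910 = 64.91 mGy/h.

64.9 mGy/h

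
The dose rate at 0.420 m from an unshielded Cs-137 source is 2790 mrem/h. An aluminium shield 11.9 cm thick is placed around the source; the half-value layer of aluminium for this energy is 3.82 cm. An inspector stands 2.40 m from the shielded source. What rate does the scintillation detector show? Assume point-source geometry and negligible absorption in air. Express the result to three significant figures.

Distance alone: (0.420/2.40)² = 0.03062, so 2790 × 0.03062 = 85.43 mrem/h.
Shield: 11.9/3.82 = 3.115 half-value layers → attenuation 2^(−3.115) = 0.1154.
Combined: 85.43 × 0.1154 = 9.859 mrem/h.

9.86 mrem/h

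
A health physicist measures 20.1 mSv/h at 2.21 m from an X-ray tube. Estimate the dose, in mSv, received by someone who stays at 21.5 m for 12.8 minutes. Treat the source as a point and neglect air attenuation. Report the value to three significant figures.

0.0453 mSv

Using I₁d₁² = I₂d₂², rate at 21.5 m:
(2.21/21.5)² = 0.01057, so 20.1 × 0.01057 = 0.2125 mSv/h.
Dose = rate × time = 0.2125 mSv/h × 0.2133 h = 0.04533 mSv.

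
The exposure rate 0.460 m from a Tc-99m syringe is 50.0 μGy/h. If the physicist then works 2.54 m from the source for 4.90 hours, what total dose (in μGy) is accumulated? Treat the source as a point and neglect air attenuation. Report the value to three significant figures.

8.04 μGy

By the inverse-square law, rate at 2.54 m:
50.0 × (0.460/2.54)² = 50.0 × 0.03280 = 1.640 μGy/h.
Dose = rate × time = 1.640 μGy/h × 4.900 h = 8.036 μGy.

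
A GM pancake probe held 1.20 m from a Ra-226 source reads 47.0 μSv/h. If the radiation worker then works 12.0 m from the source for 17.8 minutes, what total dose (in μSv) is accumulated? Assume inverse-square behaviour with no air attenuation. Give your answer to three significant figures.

0.139 μSv

Since intensity falls as 1/r², rate at 12.0 m:
47.0 × (1.20/12.0)² = 47.0 × 0.01000 = 0.4700 μSv/h.
Dose = rate × time = 0.4700 μSv/h × 0.2967 h = 0.1394 μSv.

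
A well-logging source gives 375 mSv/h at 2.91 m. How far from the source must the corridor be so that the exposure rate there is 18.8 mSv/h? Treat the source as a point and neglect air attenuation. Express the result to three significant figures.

Since intensity falls as 1/r², d₂ = d₁·√(I₁/I₂).
I₁/I₂ = 375/18.8 = 19.95, so d₂ = 2.91 × √19.95 = 13.00 m.

13.0 m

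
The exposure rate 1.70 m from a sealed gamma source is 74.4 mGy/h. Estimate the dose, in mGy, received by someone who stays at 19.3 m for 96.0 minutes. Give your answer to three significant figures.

0.924 mGy

Using I₁d₁² = I₂d₂², rate at 19.3 m:
74.4 × (1.70/19.3)² = 74.4 × 0.007759 = 0.5773 mGy/h.
Dose = rate × time = 0.5773 mGy/h × 1.600 h = 0.9237 mGy.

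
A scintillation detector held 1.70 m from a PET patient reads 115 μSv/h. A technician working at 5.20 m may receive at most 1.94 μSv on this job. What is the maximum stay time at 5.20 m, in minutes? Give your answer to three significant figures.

9.47 min

By the inverse-square law, rate at 5.20 m:
(1.70/5.20)² = 0.1069, so 115 × 0.1069 = 12.29 μSv/h.
Stay time = 1.94 μSv ÷ 12.29 μSv/h = 0.1579 h = 9.474 min.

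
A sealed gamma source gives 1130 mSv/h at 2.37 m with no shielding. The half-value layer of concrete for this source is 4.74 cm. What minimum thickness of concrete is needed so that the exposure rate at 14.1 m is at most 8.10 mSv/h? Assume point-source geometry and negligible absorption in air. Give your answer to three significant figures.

9.38 cm

At 14.1 m, distance alone gives (2.37/14.1)² = 0.02825, so 1130 × 0.02825 = 31.92 mSv/h.
Further attenuation needed: 31.92/8.10 = 3.941.
n = log₂(3.941) = 1.979 half-value layers.
Thickness = 1.979 × 4.74 cm = 9.380 cm.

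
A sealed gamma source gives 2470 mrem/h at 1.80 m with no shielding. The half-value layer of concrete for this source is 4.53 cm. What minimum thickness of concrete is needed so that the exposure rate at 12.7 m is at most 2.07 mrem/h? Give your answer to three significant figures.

20.8 cm

At 12.7 m, distance alone gives (1.80/12.7)² = 0.02009, so 2470 × 0.02009 = 49.62 mrem/h.
Further attenuation needed: 49.62/2.07 = 23.97.
n = log₂(23.97) = 4.583 half-value layers.
Thickness = 4.583 × 4.53 cm = 20.76 cm.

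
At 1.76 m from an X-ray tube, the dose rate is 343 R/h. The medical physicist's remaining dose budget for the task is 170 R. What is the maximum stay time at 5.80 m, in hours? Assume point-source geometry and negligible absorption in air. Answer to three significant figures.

5.38 h

Intensity scales as (d₁/d₂)², so rate at 5.80 m:
(1.76/5.80)² = 0.09208, so 343 × 0.09208 = 31.58 R/h.
Stay time = 170 R ÷ 31.58 R/h = 5.383 h.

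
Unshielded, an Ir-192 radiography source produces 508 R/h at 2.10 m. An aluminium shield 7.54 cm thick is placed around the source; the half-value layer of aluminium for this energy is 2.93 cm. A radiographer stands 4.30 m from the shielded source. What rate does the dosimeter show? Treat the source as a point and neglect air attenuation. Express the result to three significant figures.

20.4 R/h

Distance alone: 508 × (2.10/4.30)² = 508 × 0.2385 = 121.2 R/h.
Shield: 7.54/2.93 = 2.573 half-value layers → attenuation 2^(−2.573) = 0.1681.
Combined: 121.2 × 0.1681 = 20.37 R/h.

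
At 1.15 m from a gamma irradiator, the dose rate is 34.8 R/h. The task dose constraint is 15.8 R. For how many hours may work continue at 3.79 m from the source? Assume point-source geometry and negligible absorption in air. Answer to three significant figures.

Since intensity falls as 1/r², rate at 3.79 m:
34.8 × (1.15/3.79)² = 34.8 × 0.09207 = 3.204 R/h.
Stay time = 15.8 R ÷ 3.204 R/h = 4.931 h.

4.93 h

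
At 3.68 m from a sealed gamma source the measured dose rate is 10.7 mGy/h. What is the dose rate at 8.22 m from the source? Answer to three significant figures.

2.14 mGy/h

Intensity scales as (d₁/d₂)², so scaling from 3.68 m to 8.22 m:
(3.68/8.22)² = 0.2004, so 10.7 × 0.2004 = 2.144 mGy/h.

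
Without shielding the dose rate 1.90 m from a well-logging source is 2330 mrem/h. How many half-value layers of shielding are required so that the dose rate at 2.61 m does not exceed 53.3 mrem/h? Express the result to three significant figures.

4.53 half-value layers

At 2.61 m, distance alone gives 2330 × (1.90/2.61)² = 2330 × 0.5299 = 1235 mrem/h.
Further attenuation needed: 1235/53.3 = 23.17.
n = log₂(23.17) = 4.534 half-value layers.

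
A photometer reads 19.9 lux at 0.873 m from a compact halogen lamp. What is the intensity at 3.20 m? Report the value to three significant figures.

Since intensity falls as 1/r², the rate at 3.20 m is
(0.873/3.20)² = 0.07443, so 19.9 × 0.07443 = 1.481 lux.

1.48 lux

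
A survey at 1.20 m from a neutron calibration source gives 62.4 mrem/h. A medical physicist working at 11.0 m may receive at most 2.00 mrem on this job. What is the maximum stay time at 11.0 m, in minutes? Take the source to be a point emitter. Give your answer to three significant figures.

Intensity scales as (d₁/d₂)², so rate at 11.0 m:
62.4 × (1.20/11.0)² = 62.4 × 0.01190 = 0.7426 mrem/h.
Stay time = 2.00 mrem ÷ 0.7426 mrem/h = 2.693 h = 161.6 min.

162 min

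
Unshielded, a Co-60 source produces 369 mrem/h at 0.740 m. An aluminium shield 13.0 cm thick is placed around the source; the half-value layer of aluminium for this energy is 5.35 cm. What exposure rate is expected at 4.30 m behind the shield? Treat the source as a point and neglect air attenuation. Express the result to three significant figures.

2.03 mrem/h

Distance alone: (0.740/4.30)² = 0.02962, so 369 × 0.02962 = 10.93 mrem/h.
Shield: 13.0/5.35 = 2.430 half-value layers → attenuation 2^(−2.430) = 0.1856.
Combined: 10.93 × 0.1856 = 2.029 mrem/h.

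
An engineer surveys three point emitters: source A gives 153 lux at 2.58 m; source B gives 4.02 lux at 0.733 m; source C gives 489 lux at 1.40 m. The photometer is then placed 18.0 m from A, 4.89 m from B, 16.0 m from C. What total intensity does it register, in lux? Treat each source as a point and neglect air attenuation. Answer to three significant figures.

By superposition, sum each source's inverse-square contribution:
A: 153 × (2.58/18.0)² = 3.143 lux
B: 4.02 × (0.733/4.89)² = 0.09033 lux
C: 489 × (1.40/16.0)² = 3.744 lux
Total = 3.143 + 0.09033 + 3.744 = 6.977 lux.

6.98 lux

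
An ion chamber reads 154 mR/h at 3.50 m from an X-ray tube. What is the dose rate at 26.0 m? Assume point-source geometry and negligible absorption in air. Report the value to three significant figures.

2.79 mR/h

Intensity scales as (d₁/d₂)², so the rate at 26.0 m is
154 × (3.50/26.0)² = 154 × 0.01812 = 2.790 mR/h.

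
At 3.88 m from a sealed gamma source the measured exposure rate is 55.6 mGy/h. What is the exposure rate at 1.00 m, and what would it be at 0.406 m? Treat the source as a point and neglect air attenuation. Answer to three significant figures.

Intensity scales as (d₁/d₂)², so
At 1.00 m: (3.88/1.00)² = 15.05, so 55.6 × 15.05 = 836.8 mGy/h
At 0.406 m: 836.8 × (1.00/0.406)² = 836.8 × 6.067 = 5077 mGy/h.

837 mGy/h; 5080 mGy/h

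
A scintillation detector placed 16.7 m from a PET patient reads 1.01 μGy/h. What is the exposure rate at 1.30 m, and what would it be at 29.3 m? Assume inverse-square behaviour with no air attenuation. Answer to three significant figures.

167 μGy/h; 0.328 μGy/h

Applying the 1/r² law,
At 1.30 m: 1.01 × (16.7/1.30)² = 1.01 × 165.0 = 166.7 μGy/h
At 29.3 m: (1.30/29.3)² = 0.001969, so 166.7 × 0.001969 = 0.3282 μGy/h.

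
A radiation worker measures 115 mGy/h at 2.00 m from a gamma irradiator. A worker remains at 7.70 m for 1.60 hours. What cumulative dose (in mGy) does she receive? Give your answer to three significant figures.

Applying the 1/r² law, rate at 7.70 m:
(2.00/7.70)² = 0.06747, so 115 × 0.06747 = 7.759 mGy/h.
Dose = rate × time = 7.759 mGy/h × 1.600 h = 12.41 mGy.

12.4 mGy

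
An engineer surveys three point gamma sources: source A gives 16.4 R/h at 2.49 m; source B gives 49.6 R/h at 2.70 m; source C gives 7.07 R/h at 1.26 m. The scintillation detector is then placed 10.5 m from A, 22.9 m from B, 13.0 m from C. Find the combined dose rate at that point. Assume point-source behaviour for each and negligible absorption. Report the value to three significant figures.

By superposition, sum each source's inverse-square contribution:
A: 16.4 × (2.49/10.5)² = 0.9223 R/h
B: 49.6 × (2.70/22.9)² = 0.6895 R/h
C: 7.07 × (1.26/13.0)² = 0.06642 R/h
Total = 0.9223 + 0.6895 + 0.06642 = 1.678 R/h.

1.68 R/h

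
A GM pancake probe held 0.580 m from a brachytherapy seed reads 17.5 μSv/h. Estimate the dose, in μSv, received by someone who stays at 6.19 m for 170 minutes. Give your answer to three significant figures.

0.435 μSv

By the inverse-square law, rate at 6.19 m:
17.5 × (0.580/6.19)² = 17.5 × 0.008780 = 0.1536 μSv/h.
Dose = rate × time = 0.1536 μSv/h × 2.833 h = 0.4351 μSv.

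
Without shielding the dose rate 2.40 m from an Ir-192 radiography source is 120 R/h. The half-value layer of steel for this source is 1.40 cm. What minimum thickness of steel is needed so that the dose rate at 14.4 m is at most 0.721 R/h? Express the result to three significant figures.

3.09 cm

At 14.4 m, distance alone gives (2.40/14.4)² = 0.02778, so 120 × 0.02778 = 3.334 R/h.
Further attenuation needed: 3.334/0.721 = 4.624.
n = log₂(4.624) = 2.209 half-value layers.
Thickness = 2.209 × 1.40 cm = 3.093 cm.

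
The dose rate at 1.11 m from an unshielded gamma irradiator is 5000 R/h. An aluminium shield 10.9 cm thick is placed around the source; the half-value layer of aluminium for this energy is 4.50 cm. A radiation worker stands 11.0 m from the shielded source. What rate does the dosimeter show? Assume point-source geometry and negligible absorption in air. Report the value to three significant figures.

9.50 R/h

Distance alone: 5000 × (1.11/11.0)² = 5000 × 0.01018 = 50.90 R/h.
Shield: 10.9/4.50 = 2.422 half-value layers → attenuation 2^(−2.422) = 0.1866.
Combined: 50.90 × 0.1866 = 9.498 R/h.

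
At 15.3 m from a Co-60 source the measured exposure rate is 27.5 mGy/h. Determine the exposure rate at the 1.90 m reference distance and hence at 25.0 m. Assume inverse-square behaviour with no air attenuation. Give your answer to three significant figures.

1780 mGy/h; 10.3 mGy/h

Applying the 1/r² law,
At 1.90 m: 27.5 × (15.3/1.90)² = 27.5 × 64.84 = 1783 mGy/h
At 25.0 m: 1783 × (1.90/25.0)² = 1783 × 0.005776 = 10.30 mGy/h.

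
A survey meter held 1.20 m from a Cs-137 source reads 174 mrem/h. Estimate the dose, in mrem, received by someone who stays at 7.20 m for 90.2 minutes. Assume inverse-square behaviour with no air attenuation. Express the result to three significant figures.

7.27 mrem

Applying the 1/r² law, rate at 7.20 m:
174 × (1.20/7.20)² = 174 × 0.02778 = 4.834 mrem/h.
Dose = rate × time = 4.834 mrem/h × 1.503 h = 7.266 mrem.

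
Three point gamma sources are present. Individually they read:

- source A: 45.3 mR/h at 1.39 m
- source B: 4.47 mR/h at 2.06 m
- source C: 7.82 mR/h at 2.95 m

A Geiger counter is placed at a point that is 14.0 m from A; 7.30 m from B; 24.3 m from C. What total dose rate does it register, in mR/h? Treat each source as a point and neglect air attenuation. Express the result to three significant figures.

0.918 mR/h

By superposition, sum each source's inverse-square contribution:
A: 45.3 × (1.39/14.0)² = 0.4466 mR/h
B: 4.47 × (2.06/7.30)² = 0.3560 mR/h
C: 7.82 × (2.95/24.3)² = 0.1152 mR/h
Total = 0.4466 + 0.3560 + 0.1152 = 0.9178 mR/h.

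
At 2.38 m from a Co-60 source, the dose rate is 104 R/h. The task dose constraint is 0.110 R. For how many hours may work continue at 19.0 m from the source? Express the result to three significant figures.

0.0674 h

Since intensity falls as 1/r², rate at 19.0 m:
(2.38/19.0)² = 0.01569, so 104 × 0.01569 = 1.632 R/h.
Stay time = 0.110 R ÷ 1.632 R/h = 0.06740 h.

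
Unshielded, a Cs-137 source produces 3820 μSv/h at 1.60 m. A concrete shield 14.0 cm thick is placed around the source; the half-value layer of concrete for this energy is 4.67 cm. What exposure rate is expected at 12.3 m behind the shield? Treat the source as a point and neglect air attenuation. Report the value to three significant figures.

8.09 μSv/h

Distance alone: 3820 × (1.60/12.3)² = 3820 × 0.01692 = 64.63 μSv/h.
Shield: 14.0/4.67 = 2.998 half-value layers → attenuation 2^(−2.998) = 0.1252.
Combined: 64.63 × 0.1252 = 8.092 μSv/h.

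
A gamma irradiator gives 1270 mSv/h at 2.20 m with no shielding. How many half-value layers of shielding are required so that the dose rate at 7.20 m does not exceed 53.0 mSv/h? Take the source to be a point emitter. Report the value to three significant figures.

At 7.20 m, distance alone gives (2.20/7.20)² = 0.09336, so 1270 × 0.09336 = 118.6 mSv/h.
Further attenuation needed: 118.6/53.0 = 2.238.
n = log₂(2.238) = 1.162 half-value layers.

1.16 half-value layers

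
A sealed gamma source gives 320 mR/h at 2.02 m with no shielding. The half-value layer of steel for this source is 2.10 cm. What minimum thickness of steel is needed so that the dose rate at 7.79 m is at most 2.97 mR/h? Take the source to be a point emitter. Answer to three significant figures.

At 7.79 m, distance alone gives 320 × (2.02/7.79)² = 320 × 0.06724 = 21.52 mR/h.
Further attenuation needed: 21.52/2.97 = 7.246.
n = log₂(7.246) = 2.857 half-value layers.
Thickness = 2.857 × 2.10 cm = 6.000 cm.

6.00 cm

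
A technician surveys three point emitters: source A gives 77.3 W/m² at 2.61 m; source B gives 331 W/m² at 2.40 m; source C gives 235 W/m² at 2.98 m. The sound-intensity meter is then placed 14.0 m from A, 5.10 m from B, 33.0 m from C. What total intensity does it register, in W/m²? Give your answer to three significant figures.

77.9 W/m²

By superposition, sum each source's inverse-square contribution:
A: 77.3 × (2.61/14.0)² = 2.687 W/m²
B: 331 × (2.40/5.10)² = 73.30 W/m²
C: 235 × (2.98/33.0)² = 1.916 W/m²
Total = 2.687 + 73.30 + 1.916 = 77.90 W/m².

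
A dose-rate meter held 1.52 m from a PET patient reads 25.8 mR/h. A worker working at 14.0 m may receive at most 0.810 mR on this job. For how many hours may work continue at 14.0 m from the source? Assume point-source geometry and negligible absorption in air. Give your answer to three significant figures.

Using I₁d₁² = I₂d₂², rate at 14.0 m:
25.8 × (1.52/14.0)² = 25.8 × 0.01179 = 0.3042 mR/h.
Stay time = 0.810 mR ÷ 0.3042 mR/h = 2.663 h.

2.66 h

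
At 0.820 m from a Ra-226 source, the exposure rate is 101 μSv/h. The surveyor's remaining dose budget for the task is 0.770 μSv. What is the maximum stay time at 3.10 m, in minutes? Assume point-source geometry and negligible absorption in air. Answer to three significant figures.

Applying the 1/r² law, rate at 3.10 m:
(0.820/3.10)² = 0.06997, so 101 × 0.06997 = 7.067 μSv/h.
Stay time = 0.770 μSv ÷ 7.067 μSv/h = 0.1090 h = 6.540 min.

6.54 min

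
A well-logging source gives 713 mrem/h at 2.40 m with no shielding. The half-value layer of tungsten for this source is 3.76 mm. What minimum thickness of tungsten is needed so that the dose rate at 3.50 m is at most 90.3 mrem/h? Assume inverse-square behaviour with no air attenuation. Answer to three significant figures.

7.12 mm

At 3.50 m, distance alone gives (2.40/3.50)² = 0.4702, so 713 × 0.4702 = 335.3 mrem/h.
Further attenuation needed: 335.3/90.3 = 3.713.
n = log₂(3.713) = 1.893 half-value layers.
Thickness = 1.893 × 3.76 mm = 7.118 mm.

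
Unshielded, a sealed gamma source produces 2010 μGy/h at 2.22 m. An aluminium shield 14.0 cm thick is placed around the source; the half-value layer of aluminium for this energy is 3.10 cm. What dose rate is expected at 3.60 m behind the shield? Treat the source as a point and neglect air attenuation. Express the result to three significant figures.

33.4 μGy/h

Distance alone: 2010 × (2.22/3.60)² = 2010 × 0.3803 = 764.4 μGy/h.
Shield: 14.0/3.10 = 4.516 half-value layers → attenuation 2^(−4.516) = 0.04371.
Combined: 764.4 × 0.04371 = 33.41 μGy/h.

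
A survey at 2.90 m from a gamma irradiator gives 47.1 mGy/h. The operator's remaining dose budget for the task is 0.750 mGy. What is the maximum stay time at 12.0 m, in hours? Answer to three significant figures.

0.273 h

Since intensity falls as 1/r², rate at 12.0 m:
47.1 × (2.90/12.0)² = 47.1 × 0.05840 = 2.751 mGy/h.
Stay time = 0.750 mGy ÷ 2.751 mGy/h = 0.2726 h.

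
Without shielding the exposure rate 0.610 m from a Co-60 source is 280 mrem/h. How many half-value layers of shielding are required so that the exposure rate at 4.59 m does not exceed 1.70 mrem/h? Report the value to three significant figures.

1.54 half-value layers

At 4.59 m, distance alone gives 280 × (0.610/4.59)² = 280 × 0.01766 = 4.945 mrem/h.
Further attenuation needed: 4.945/1.70 = 2.909.
n = log₂(2.909) = 1.541 half-value layers.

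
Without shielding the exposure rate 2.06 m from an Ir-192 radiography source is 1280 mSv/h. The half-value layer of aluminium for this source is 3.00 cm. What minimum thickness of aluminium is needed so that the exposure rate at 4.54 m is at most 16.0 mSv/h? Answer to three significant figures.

12.1 cm

At 4.54 m, distance alone gives (2.06/4.54)² = 0.2059, so 1280 × 0.2059 = 263.6 mSv/h.
Further attenuation needed: 263.6/16.0 = 16.48.
n = log₂(16.48) = 4.043 half-value layers.
Thickness = 4.043 × 3.00 cm = 12.13 cm.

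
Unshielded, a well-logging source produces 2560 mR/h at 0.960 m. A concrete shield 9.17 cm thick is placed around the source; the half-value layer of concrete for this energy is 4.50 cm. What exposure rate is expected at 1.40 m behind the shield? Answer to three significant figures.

293 mR/h

Distance alone: 2560 × (0.960/1.40)² = 2560 × 0.4702 = 1204 mR/h.
Shield: 9.17/4.50 = 2.038 half-value layers → attenuation 2^(−2.038) = 0.2435.
Combined: 1204 × 0.2435 = 293.2 mR/h.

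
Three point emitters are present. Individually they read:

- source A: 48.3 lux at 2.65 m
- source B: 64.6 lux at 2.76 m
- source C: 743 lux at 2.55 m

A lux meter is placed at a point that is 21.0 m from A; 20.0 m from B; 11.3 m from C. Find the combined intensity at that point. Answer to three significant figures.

39.8 lux

Each source contributes Iᵢ·(dᵢ/rᵢ)²; contributions add.
A: 48.3 × (2.65/21.0)² = 0.7691 lux
B: 64.6 × (2.76/20.0)² = 1.230 lux
C: 743 × (2.55/11.3)² = 37.84 lux
Total = 0.7691 + 1.230 + 37.84 = 39.84 lux.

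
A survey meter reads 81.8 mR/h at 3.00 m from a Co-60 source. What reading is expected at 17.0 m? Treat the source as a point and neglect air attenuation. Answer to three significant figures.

2.55 mR/h

Since intensity falls as 1/r², the rate at 17.0 m is
(3.00/17.0)² = 0.03114, so 81.8 × 0.03114 = 2.547 mR/h.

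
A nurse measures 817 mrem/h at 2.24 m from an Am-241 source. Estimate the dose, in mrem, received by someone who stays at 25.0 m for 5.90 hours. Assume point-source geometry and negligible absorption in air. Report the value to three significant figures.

38.7 mrem

Using I₁d₁² = I₂d₂², rate at 25.0 m:
817 × (2.24/25.0)² = 817 × 0.008028 = 6.559 mrem/h.
Dose = rate × time = 6.559 mrem/h × 5.900 h = 38.70 mrem.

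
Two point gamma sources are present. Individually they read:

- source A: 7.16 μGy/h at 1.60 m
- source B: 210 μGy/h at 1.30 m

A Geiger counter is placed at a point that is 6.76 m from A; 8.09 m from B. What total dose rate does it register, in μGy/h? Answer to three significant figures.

By superposition, sum each source's inverse-square contribution:
A: 7.16 × (1.60/6.76)² = 0.4011 μGy/h
B: 210 × (1.30/8.09)² = 5.423 μGy/h
Total = 0.4011 + 5.423 = 5.824 μGy/h.

5.82 μGy/h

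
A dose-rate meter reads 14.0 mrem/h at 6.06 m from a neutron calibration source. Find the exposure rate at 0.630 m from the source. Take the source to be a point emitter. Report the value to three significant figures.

Applying the 1/r² law, the rate at 0.630 m is
(6.06/0.630)² = 92.53, so 14.0 × 92.53 = 1295 mrem/h.

1300 mrem/h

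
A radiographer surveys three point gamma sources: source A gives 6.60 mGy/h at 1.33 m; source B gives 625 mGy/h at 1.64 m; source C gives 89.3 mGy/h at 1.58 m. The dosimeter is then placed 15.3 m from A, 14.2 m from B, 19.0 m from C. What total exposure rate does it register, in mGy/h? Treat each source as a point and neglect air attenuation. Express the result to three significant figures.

9.00 mGy/h

By superposition, sum each source's inverse-square contribution:
A: 6.60 × (1.33/15.3)² = 0.04987 mGy/h
B: 625 × (1.64/14.2)² = 8.337 mGy/h
C: 89.3 × (1.58/19.0)² = 0.6175 mGy/h
Total = 0.04987 + 8.337 + 0.6175 = 9.004 mGy/h.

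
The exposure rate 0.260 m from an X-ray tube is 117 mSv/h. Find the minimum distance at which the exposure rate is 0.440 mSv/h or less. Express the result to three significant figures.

By the inverse-square law, d₂ = d₁·√(I₁/I₂).
I₁/I₂ = 117/0.440 = 265.9, so d₂ = 0.260 × √265.9 = 4.240 m.

4.24 m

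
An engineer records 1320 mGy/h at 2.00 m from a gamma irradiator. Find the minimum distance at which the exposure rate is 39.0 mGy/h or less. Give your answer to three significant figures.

Applying the 1/r² law, d₂ = d₁·√(I₁/I₂).
I₁/I₂ = 1320/39.0 = 33.85, so d₂ = 2.00 × √33.85 = 11.64 m.

11.6 m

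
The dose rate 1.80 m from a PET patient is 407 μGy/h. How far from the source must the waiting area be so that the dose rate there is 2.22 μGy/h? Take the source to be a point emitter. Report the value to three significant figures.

24.4 m

Since intensity falls as 1/r², d₂ = d₁·√(I₁/I₂).
I₁/I₂ = 407/2.22 = 183.3, so d₂ = 1.80 × √183.3 = 24.37 m.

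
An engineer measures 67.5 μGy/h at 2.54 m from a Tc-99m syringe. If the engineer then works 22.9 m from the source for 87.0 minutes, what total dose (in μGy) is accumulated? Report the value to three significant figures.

1.20 μGy

Intensity scales as (d₁/d₂)², so rate at 22.9 m:
67.5 × (2.54/22.9)² = 67.5 × 0.01230 = 0.8303 μGy/h.
Dose = rate × time = 0.8303 μGy/h × 1.450 h = 1.204 μGy.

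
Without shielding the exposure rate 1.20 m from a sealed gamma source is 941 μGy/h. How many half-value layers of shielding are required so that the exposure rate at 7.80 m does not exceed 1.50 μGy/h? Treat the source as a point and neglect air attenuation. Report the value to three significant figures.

At 7.80 m, distance alone gives 941 × (1.20/7.80)² = 941 × 0.02367 = 22.27 μGy/h.
Further attenuation needed: 22.27/1.50 = 14.85.
n = log₂(14.85) = 3.892 half-value layers.

3.89 half-value layers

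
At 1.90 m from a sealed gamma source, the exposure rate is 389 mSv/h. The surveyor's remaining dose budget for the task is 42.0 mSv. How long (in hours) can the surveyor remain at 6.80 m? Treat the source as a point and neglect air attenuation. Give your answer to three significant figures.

1.38 h

Intensity scales as (d₁/d₂)², so rate at 6.80 m:
(1.90/6.80)² = 0.07807, so 389 × 0.07807 = 30.37 mSv/h.
Stay time = 42.0 mSv ÷ 30.37 mSv/h = 1.383 h.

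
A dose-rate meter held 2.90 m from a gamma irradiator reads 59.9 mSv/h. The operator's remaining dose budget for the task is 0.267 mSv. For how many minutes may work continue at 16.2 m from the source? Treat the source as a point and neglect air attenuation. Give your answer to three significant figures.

8.35 min

Applying the 1/r² law, rate at 16.2 m:
(2.90/16.2)² = 0.03205, so 59.9 × 0.03205 = 1.920 mSv/h.
Stay time = 0.267 mSv ÷ 1.920 mSv/h = 0.1391 h = 8.346 min.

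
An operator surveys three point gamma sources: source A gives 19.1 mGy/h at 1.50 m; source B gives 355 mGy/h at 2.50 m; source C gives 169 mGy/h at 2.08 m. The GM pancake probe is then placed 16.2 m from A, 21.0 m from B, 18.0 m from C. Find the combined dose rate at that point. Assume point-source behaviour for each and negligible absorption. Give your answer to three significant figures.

7.45 mGy/h

By superposition, sum each source's inverse-square contribution:
A: 19.1 × (1.50/16.2)² = 0.1638 mGy/h
B: 355 × (2.50/21.0)² = 5.031 mGy/h
C: 169 × (2.08/18.0)² = 2.257 mGy/h
Total = 0.1638 + 5.031 + 2.257 = 7.452 mGy/h.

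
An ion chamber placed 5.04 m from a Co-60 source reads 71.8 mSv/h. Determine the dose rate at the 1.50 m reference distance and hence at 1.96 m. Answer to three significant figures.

By the inverse-square law,
At 1.50 m: 71.8 × (5.04/1.50)² = 71.8 × 11.29 = 810.6 mSv/h
At 1.96 m: 810.6 × (1.50/1.96)² = 810.6 × 0.5857 = 474.8 mSv/h.

811 mSv/h; 475 mSv/h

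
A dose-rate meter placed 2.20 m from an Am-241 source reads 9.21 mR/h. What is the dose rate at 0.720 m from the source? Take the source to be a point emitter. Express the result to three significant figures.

86.0 mR/h

Since intensity falls as 1/r², scaling from 2.20 m to 0.720 m:
9.21 × (2.20/0.720)² = 9.21 × 9.336 = 85.98 mR/h.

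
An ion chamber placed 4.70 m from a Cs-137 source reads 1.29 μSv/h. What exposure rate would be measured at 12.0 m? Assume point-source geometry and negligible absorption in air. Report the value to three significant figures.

Applying the 1/r² law, scaling from 4.70 m to 12.0 m:
1.29 × (4.70/12.0)² = 1.29 × 0.1534 = 0.1979 μSv/h.

0.198 μSv/h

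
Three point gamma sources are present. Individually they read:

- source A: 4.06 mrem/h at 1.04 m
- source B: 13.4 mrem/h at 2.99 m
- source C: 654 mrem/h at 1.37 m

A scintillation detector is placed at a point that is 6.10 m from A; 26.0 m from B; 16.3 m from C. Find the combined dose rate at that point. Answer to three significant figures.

4.92 mrem/h

Each source contributes Iᵢ·(dᵢ/rᵢ)²; contributions add.
A: 4.06 × (1.04/6.10)² = 0.1180 mrem/h
B: 13.4 × (2.99/26.0)² = 0.1772 mrem/h
C: 654 × (1.37/16.3)² = 4.620 mrem/h
Total = 0.1180 + 0.1772 + 4.620 = 4.915 mrem/h.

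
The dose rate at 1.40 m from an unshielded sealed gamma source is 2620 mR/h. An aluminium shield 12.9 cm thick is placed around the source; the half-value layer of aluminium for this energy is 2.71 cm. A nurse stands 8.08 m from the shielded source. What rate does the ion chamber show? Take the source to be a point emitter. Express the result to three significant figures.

Distance alone: (1.40/8.08)² = 0.03002, so 2620 × 0.03002 = 78.65 mR/h.
Shield: 12.9/2.71 = 4.760 half-value layers → attenuation 2^(−4.760) = 0.03691.
Combined: 78.65 × 0.03691 = 2.903 mR/h.

2.90 mR/h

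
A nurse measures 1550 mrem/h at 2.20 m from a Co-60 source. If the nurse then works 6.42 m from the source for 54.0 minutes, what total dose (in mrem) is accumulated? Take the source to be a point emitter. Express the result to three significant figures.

164 mrem

Intensity scales as (d₁/d₂)², so rate at 6.42 m:
(2.20/6.42)² = 0.1174, so 1550 × 0.1174 = 182.0 mrem/h.
Dose = rate × time = 182.0 mrem/h × 0.9000 h = 163.8 mrem.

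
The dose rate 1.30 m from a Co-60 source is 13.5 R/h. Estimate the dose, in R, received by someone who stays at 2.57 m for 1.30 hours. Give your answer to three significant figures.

4.49 R

Applying the 1/r² law, rate at 2.57 m:
13.5 × (1.30/2.57)² = 13.5 × 0.2559 = 3.455 R/h.
Dose = rate × time = 3.455 R/h × 1.300 h = 4.492 R.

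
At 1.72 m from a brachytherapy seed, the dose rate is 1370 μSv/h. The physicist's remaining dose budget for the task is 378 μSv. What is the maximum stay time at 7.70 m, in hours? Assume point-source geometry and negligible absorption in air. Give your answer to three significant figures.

5.53 h

Using I₁d₁² = I₂d₂², rate at 7.70 m:
1370 × (1.72/7.70)² = 1370 × 0.04990 = 68.36 μSv/h.
Stay time = 378 μSv ÷ 68.36 μSv/h = 5.530 h.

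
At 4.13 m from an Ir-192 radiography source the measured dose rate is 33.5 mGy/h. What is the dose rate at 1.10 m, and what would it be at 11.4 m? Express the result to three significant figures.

Applying the 1/r² law,
At 1.10 m: (4.13/1.10)² = 14.10, so 33.5 × 14.10 = 472.3 mGy/h
At 11.4 m: (1.10/11.4)² = 0.009311, so 472.3 × 0.009311 = 4.398 mGy/h.

472 mGy/h; 4.40 mGy/h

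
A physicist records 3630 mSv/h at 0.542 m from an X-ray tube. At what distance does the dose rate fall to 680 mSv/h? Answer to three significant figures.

Since intensity falls as 1/r², d₂ = d₁·√(I₁/I₂).
I₁/I₂ = 3630/680 = 5.338, so d₂ = 0.542 × √5.338 = 1.252 m.

1.25 m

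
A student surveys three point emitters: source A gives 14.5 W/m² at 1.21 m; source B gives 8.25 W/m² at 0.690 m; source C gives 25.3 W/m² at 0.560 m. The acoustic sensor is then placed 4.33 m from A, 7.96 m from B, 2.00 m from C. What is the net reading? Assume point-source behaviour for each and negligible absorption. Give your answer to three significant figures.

3.18 W/m²

By superposition, sum each source's inverse-square contribution:
A: 14.5 × (1.21/4.33)² = 1.132 W/m²
B: 8.25 × (0.690/7.96)² = 0.06199 W/m²
C: 25.3 × (0.560/2.00)² = 1.984 W/m²
Total = 1.132 + 0.06199 + 1.984 = 3.178 W/m².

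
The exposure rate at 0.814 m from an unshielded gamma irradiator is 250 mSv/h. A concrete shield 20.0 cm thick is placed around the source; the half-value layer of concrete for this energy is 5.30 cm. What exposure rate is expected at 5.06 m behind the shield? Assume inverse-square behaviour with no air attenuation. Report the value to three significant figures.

Distance alone: 250 × (0.814/5.06)² = 250 × 0.02588 = 6.470 mSv/h.
Shield: 20.0/5.30 = 3.774 half-value layers → attenuation 2^(−3.774) = 0.07310.
Combined: 6.470 × 0.07310 = 0.4730 mSv/h.

0.473 mSv/h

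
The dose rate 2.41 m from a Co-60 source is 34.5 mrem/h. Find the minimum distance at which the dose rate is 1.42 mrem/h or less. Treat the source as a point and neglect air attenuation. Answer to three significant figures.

Intensity scales as (d₁/d₂)², so d₂ = d₁·√(I₁/I₂).
I₁/I₂ = 34.5/1.42 = 24.30, so d₂ = 2.41 × √24.30 = 11.88 m.

11.9 m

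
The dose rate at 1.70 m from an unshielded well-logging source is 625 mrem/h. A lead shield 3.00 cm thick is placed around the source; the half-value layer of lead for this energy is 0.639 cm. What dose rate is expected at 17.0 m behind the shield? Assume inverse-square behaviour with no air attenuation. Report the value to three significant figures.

Distance alone: 625 × (1.70/17.0)² = 625 × 0.01000 = 6.250 mrem/h.
Shield: 3.00/0.639 = 4.695 half-value layers → attenuation 2^(−4.695) = 0.03861.
Combined: 6.250 × 0.03861 = 0.2413 mrem/h.

0.241 mrem/h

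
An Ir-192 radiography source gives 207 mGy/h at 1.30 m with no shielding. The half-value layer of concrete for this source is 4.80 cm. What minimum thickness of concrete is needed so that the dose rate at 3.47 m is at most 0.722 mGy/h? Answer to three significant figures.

At 3.47 m, distance alone gives (1.30/3.47)² = 0.1404, so 207 × 0.1404 = 29.06 mGy/h.
Further attenuation needed: 29.06/0.722 = 40.25.
n = log₂(40.25) = 5.331 half-value layers.
Thickness = 5.331 × 4.80 cm = 25.59 cm.

25.6 cm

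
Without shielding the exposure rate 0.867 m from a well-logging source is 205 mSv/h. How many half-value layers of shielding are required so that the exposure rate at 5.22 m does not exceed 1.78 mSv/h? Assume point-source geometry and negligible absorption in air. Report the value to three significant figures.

At 5.22 m, distance alone gives 205 × (0.867/5.22)² = 205 × 0.02759 = 5.656 mSv/h.
Further attenuation needed: 5.656/1.78 = 3.178.
n = log₂(3.178) = 1.668 half-value layers.

1.67 half-value layers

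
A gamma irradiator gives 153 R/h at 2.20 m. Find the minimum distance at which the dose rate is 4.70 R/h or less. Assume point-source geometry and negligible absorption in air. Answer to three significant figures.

12.6 m

Applying the 1/r² law, d₂ = d₁·√(I₁/I₂).
I₁/I₂ = 153/4.70 = 32.55, so d₂ = 2.20 × √32.55 = 12.55 m.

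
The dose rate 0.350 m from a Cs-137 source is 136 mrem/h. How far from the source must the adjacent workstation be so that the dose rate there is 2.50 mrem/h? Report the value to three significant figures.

2.58 m

By the inverse-square law, d₂ = d₁·√(I₁/I₂).
I₁/I₂ = 136/2.50 = 54.40, so d₂ = 0.350 × √54.40 = 2.581 m.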